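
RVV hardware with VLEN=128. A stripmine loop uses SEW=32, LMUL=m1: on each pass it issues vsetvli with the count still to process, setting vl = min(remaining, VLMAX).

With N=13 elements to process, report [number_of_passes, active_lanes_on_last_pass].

[iterations, last_vl] = [4, 1]

VLMAX = (128 × 1) / 32 = 4 lanes
13 elements at 4/iter → 4 passes, remainder 1 on the last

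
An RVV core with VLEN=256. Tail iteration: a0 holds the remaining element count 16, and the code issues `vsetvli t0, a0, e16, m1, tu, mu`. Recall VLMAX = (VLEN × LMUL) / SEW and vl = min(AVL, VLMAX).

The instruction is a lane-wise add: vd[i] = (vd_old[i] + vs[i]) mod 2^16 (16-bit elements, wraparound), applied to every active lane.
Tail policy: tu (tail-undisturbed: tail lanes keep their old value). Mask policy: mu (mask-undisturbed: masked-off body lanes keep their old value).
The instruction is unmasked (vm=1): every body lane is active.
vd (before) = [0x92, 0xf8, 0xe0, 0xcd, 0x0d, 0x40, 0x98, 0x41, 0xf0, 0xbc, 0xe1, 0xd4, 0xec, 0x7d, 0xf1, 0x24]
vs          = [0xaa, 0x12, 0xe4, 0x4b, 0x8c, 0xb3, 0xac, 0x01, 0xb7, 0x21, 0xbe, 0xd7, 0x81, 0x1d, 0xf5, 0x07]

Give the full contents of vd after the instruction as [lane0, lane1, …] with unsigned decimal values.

VLMAX = VLEN×LMUL/SEW = 256×1/16 = 16
AVL=16 ≤ VLMAX=16, so vl = 16
[0] add(0x92,0xaa) = 0x13c
[1] add(0xf8,0x12) = 0x10a
[2] add(0xe0,0xe4) = 0x1c4
[3] add(0xcd,0x4b) = 0x118
[4] add(0x0d,0x8c) = 0x99
[5] add(0x40,0xb3) = 0xf3
[6] add(0x98,0xac) = 0x144
[7] add(0x41,0x01) = 0x42
[8] add(0xf0,0xb7) = 0x1a7
[9] add(0xbc,0x21) = 0xdd
[10] add(0xe1,0xbe) = 0x19f
[11] add(0xd4,0xd7) = 0x1ab
[12] add(0xec,0x81) = 0x16d
[13] add(0x7d,0x1d) = 0x9a
[14] add(0xf1,0xf5) = 0x1e6
[15] add(0x24,0x07) = 0x2b

vd = [316, 266, 452, 280, 153, 243, 324, 66, 423, 221, 415, 427, 365, 154, 486, 43]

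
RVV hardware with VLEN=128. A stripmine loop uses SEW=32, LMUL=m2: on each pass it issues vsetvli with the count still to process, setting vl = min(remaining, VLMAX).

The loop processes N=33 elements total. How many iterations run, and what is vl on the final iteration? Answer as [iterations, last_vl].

VLMAX = (128 × 2) / 32 = 8 lanes
N=33: ⌈33/8⌉ = 5 iters; last vl = 33 − 4×8 = 1

[iterations, last_vl] = [5, 1]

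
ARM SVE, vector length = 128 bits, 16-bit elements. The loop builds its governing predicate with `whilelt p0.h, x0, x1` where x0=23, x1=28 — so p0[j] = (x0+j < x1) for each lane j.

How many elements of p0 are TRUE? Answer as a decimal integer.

vl = 5

128-bit reg / 16-bit elem → 8 lanes
whilelt: lane j active iff 23+j < 28 → j < 5 → 5 active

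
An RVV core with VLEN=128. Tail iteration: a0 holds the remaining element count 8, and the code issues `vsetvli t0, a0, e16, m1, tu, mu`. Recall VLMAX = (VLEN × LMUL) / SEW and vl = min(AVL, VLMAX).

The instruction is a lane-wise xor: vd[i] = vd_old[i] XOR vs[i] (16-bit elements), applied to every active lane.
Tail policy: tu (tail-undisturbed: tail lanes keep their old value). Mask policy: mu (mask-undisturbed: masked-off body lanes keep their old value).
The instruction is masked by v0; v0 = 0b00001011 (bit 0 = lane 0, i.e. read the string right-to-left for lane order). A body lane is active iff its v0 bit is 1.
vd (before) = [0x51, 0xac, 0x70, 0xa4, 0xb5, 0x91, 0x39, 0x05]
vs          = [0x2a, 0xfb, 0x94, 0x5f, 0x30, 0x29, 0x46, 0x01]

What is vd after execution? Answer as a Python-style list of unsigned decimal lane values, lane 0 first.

VLMAX = (128 × 1) / 16 = 8 lanes
AVL=8 ≤ VLMAX=8, so vl = 8
vd[0] xor(0x51,0x2a) -> 0x7b
vd[1] xor(0xac,0xfb) -> 0x57
vd[2] mask-off/keep -> 0x70
vd[3] xor(0xa4,0x5f) -> 0xfb
vd[4] mask-off/keep -> 0xb5
vd[5] mask-off/keep -> 0x91
vd[6] mask-off/keep -> 0x39
vd[7] mask-off/keep -> 0x05

vd = [123, 87, 112, 251, 181, 145, 57, 5]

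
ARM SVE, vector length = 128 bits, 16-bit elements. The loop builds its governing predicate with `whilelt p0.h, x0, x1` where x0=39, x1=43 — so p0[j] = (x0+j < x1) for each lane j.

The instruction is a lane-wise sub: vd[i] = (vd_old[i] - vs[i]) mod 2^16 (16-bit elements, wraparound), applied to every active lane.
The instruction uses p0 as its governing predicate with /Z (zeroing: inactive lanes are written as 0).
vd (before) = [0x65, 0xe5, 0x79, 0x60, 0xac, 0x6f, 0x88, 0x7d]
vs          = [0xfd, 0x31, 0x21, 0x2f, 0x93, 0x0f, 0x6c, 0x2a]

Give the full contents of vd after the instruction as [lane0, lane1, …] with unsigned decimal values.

register lanes = 128/16 = 8
whilelt: lane j active iff 39+j < 43 → j < 4 → 4 active
lane  0: sub(0x65,0xfd) ⇒ 0xff68
lane  1: sub(0xe5,0x31) ⇒ 0xb4
lane  2: sub(0x79,0x21) ⇒ 0x58
lane  3: sub(0x60,0x2f) ⇒ 0x31
lane  4: tail/zero ⇒ 0x00
lane  5: tail/zero ⇒ 0x00
lane  6: tail/zero ⇒ 0x00
lane  7: tail/zero ⇒ 0x00

vd = [65384, 180, 88, 49, 0, 0, 0, 0]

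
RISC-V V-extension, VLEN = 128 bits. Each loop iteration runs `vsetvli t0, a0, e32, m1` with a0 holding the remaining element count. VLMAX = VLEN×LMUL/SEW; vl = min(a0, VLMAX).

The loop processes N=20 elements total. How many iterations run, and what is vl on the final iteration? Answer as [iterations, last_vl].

VLMAX = VLEN×LMUL/SEW = 128×1/32 = 4
iterations = ceil(20/4) = 5; final-pass vl = 4

[iterations, last_vl] = [5, 4]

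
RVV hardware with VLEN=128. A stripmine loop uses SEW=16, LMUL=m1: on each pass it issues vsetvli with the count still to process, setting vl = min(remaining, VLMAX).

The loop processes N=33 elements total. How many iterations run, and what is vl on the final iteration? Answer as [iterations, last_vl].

lanes per group: 128·1/16 = 8
N=33: ⌈33/8⌉ = 5 iters; last vl = 33 − 4×8 = 1

[iterations, last_vl] = [5, 1]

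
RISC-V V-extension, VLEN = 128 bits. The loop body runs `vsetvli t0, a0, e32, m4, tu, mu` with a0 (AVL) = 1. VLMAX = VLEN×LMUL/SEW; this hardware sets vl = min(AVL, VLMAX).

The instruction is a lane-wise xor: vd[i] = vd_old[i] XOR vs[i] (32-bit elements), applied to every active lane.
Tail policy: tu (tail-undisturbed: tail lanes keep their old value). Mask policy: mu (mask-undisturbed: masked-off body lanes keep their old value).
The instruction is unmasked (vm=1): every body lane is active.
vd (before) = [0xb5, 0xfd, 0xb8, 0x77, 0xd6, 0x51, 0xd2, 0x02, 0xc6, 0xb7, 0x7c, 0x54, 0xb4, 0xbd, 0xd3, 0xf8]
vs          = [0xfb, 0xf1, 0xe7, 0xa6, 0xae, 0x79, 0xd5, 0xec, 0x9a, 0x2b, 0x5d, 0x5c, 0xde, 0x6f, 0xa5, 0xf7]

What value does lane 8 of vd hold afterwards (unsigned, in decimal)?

lanes per group: 128·4/32 = 16
AVL=1 ≤ VLMAX=16, so vl = 1
lane  0: xor(0xb5,0xfb) ⇒ 0x4e
lane  1: tail/keep ⇒ 0xfd
lane  2: tail/keep ⇒ 0xb8
lane  3: tail/keep ⇒ 0x77
lane  4: tail/keep ⇒ 0xd6
lane  5: tail/keep ⇒ 0x51
lane  6: tail/keep ⇒ 0xd2
lane  7: tail/keep ⇒ 0x02
lane  8: tail/keep ⇒ 0xc6
lane  9: tail/keep ⇒ 0xb7
lane 10: tail/keep ⇒ 0x7c
lane 11: tail/keep ⇒ 0x54
lane 12: tail/keep ⇒ 0xb4
lane 13: tail/keep ⇒ 0xbd
lane 14: tail/keep ⇒ 0xd3
lane 15: tail/keep ⇒ 0xf8

vd[8] = 198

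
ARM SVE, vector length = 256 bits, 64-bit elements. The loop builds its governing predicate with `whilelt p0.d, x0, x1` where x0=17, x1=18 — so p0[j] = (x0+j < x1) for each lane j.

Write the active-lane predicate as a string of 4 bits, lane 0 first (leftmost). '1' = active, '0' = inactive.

predicate = 1000

256-bit reg / 64-bit elem → 4 lanes
p0[j] = (17+j < 18); true for j=0..0 → 1 lanes set
bits (lane 0 leftmost): 1000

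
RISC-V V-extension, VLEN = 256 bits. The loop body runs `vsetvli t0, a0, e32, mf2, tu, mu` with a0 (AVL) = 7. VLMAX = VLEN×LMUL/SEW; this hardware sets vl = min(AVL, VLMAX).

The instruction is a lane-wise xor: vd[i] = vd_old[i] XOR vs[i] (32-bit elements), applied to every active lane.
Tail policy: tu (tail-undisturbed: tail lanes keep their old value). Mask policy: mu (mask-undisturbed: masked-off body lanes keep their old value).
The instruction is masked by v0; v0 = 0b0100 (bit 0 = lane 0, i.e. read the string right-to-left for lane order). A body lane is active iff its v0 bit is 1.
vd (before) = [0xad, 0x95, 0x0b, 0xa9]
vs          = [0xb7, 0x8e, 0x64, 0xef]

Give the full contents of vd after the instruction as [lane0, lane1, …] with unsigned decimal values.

vd = [173, 149, 111, 169]

VLMAX = VLEN×LMUL/SEW = 256×1/2/32 = 4
vl = min(AVL, VLMAX) = min(7, 4) = 4
[0] mask-off/keep = 0xad
[1] mask-off/keep = 0x95
[2] xor(0x0b,0x64) = 0x6f
[3] mask-off/keep = 0xa9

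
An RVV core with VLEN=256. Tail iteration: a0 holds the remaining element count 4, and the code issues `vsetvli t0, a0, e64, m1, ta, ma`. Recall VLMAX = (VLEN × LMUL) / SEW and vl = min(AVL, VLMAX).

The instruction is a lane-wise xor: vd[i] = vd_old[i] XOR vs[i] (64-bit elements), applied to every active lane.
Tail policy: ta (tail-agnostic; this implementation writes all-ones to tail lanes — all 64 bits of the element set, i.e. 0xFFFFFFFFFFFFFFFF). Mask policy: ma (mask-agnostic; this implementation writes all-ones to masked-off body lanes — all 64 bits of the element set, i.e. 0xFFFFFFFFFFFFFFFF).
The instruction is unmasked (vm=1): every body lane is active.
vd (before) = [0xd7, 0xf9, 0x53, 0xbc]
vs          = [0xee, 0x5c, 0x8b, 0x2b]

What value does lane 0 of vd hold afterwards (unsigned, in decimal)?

vd[0] = 57

lanes per group: 256·1/64 = 4
vl ← min(4, 4) = 4
vd[0] xor(0xd7,0xee) -> 0x39
vd[1] xor(0xf9,0x5c) -> 0xa5
vd[2] xor(0x53,0x8b) -> 0xd8
vd[3] xor(0xbc,0x2b) -> 0x97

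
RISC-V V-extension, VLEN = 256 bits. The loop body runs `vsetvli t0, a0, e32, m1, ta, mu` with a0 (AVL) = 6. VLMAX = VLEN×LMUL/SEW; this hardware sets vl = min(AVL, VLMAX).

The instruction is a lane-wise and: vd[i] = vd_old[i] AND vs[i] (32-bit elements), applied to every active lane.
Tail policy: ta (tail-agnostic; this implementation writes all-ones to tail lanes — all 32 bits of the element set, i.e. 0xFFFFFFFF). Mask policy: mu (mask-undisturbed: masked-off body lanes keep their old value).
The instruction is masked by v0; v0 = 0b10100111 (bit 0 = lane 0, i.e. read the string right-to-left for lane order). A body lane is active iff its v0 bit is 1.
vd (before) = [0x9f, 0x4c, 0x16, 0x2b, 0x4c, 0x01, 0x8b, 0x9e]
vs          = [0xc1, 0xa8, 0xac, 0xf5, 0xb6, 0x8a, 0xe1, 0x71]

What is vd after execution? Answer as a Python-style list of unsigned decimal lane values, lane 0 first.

lanes per group: 256·1/32 = 8
vl = min(AVL, VLMAX) = min(6, 8) = 6
lane  0: and(0x9f,0xc1) ⇒ 0x81
lane  1: and(0x4c,0xa8) ⇒ 0x08
lane  2: and(0x16,0xac) ⇒ 0x04
lane  3: mask-off/keep ⇒ 0x2b
lane  4: mask-off/keep ⇒ 0x4c
lane  5: and(0x01,0x8a) ⇒ 0x00
lane  6: tail/ones ⇒ 0xffffffff
lane  7: tail/ones ⇒ 0xffffffff

vd = [129, 8, 4, 43, 76, 0, 4294967295, 4294967295]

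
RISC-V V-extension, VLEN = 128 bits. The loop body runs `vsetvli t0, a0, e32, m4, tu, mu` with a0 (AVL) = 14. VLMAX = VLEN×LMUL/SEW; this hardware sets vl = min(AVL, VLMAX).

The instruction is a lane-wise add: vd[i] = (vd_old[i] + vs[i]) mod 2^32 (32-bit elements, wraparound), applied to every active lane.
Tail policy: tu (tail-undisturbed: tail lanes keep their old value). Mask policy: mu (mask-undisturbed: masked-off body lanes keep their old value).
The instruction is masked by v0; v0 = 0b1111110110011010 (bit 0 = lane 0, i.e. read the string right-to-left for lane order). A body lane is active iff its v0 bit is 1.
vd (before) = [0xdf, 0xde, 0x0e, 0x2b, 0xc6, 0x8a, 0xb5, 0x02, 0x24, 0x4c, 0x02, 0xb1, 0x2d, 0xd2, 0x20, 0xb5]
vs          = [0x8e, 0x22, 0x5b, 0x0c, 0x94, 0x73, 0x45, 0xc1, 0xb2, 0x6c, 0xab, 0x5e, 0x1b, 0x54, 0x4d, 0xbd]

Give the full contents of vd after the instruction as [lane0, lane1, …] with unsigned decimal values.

vd = [223, 256, 14, 55, 346, 138, 181, 195, 214, 76, 173, 271, 72, 294, 32, 181]

VLMAX = (128 × 4) / 32 = 16 lanes
AVL=14 ≤ VLMAX=16, so vl = 14
vd[0] mask-off/keep -> 0xdf
vd[1] add(0xde,0x22) -> 0x100
vd[2] mask-off/keep -> 0x0e
vd[3] add(0x2b,0x0c) -> 0x37
vd[4] add(0xc6,0x94) -> 0x15a
vd[5] mask-off/keep -> 0x8a
vd[6] mask-off/keep -> 0xb5
vd[7] add(0x02,0xc1) -> 0xc3
vd[8] add(0x24,0xb2) -> 0xd6
vd[9] mask-off/keep -> 0x4c
vd[10] add(0x02,0xab) -> 0xad
vd[11] add(0xb1,0x5e) -> 0x10f
vd[12] add(0x2d,0x1b) -> 0x48
vd[13] add(0xd2,0x54) -> 0x126
vd[14] tail/keep -> 0x20
vd[15] tail/keep -> 0xb5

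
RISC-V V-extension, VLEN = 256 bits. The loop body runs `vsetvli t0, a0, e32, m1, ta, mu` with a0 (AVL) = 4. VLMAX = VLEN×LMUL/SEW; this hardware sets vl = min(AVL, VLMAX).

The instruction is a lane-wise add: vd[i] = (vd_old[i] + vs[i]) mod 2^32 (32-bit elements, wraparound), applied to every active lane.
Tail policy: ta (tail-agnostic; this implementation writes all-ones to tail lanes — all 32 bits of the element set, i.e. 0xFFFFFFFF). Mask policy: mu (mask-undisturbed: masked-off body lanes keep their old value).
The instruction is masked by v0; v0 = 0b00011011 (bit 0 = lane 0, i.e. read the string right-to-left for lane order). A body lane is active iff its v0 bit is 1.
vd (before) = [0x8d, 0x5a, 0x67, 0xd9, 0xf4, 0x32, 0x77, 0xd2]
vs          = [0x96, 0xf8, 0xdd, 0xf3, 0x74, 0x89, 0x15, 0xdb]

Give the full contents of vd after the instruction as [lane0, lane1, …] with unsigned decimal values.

lanes per group: 256·1/32 = 8
AVL=4 ≤ VLMAX=8, so vl = 4
vd[0] add(0x8d,0x96) -> 0x123
vd[1] add(0x5a,0xf8) -> 0x152
vd[2] mask-off/keep -> 0x67
vd[3] add(0xd9,0xf3) -> 0x1cc
vd[4] tail/ones -> 0xffffffff
vd[5] tail/ones -> 0xffffffff
vd[6] tail/ones -> 0xffffffff
vd[7] tail/ones -> 0xffffffff

vd = [291, 338, 103, 460, 4294967295, 4294967295, 4294967295, 4294967295]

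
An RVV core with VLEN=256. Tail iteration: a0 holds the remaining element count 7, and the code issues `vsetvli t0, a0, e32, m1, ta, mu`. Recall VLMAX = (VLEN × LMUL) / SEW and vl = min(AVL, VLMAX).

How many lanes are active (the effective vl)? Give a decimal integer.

vl = 7

VLMAX = VLEN×LMUL/SEW = 256×1/32 = 8
AVL=7 ≤ VLMAX=8, so vl = 7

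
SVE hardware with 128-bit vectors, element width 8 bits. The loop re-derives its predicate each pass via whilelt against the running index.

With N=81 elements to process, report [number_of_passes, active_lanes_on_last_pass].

lane count: 128 div 8 = 16
81 elements at 16/iter → 6 passes, remainder 1 on the last

[iterations, last_vl] = [6, 1]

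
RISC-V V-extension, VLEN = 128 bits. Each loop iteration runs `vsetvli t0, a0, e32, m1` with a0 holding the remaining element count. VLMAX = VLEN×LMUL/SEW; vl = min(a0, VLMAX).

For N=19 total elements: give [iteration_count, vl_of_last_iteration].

lanes per group: 128·1/32 = 4
19 elements at 4/iter → 5 passes, remainder 3 on the last

[iterations, last_vl] = [5, 3]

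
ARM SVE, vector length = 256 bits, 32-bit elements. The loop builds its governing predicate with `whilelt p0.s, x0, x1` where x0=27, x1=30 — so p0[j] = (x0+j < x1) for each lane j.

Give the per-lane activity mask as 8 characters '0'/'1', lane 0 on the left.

predicate = 11100000

256-bit reg / 32-bit elem → 8 lanes
p0[j] = (27+j < 30); true for j=0..2 → 3 lanes set
bits (lane 0 leftmost): 11100000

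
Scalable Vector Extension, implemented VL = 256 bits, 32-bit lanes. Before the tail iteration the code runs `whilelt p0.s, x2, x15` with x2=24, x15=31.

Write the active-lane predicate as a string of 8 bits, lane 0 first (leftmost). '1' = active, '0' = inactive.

predicate = 11111110

lane count: 256 div 32 = 8
p0[j] = (24+j < 31); true for j=0..6 → 7 lanes set
bits (lane 0 leftmost): 11111110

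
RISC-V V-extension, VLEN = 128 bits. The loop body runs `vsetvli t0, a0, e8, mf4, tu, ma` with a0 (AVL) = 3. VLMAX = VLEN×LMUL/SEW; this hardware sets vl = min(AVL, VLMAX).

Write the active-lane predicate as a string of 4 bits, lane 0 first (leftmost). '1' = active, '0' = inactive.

predicate = 1110

VLMAX = VLEN×LMUL/SEW = 128×1/4/8 = 4
AVL=3 ≤ VLMAX=4, so vl = 3
bits (lane 0 leftmost): 1110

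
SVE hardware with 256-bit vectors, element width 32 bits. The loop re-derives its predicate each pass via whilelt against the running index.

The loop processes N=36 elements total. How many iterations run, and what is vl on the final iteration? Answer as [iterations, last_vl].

register lanes = 256/32 = 8
36 elements at 8/iter → 5 passes, remainder 4 on the last

[iterations, last_vl] = [5, 4]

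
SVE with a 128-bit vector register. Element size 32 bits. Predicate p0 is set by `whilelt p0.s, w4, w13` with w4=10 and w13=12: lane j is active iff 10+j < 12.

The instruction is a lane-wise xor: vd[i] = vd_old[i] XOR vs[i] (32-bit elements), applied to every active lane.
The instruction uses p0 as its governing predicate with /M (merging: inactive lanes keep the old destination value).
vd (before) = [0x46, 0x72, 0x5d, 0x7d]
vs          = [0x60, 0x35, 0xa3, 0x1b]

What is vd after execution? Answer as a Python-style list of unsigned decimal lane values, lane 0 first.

128-bit reg / 32-bit elem → 4 lanes
p0[j] = (10+j < 12); true for j=0..1 → 2 lanes set
vd[0] xor(0x46,0x60) -> 0x26
vd[1] xor(0x72,0x35) -> 0x47
vd[2] tail/keep -> 0x5d
vd[3] tail/keep -> 0x7d

vd = [38, 71, 93, 125]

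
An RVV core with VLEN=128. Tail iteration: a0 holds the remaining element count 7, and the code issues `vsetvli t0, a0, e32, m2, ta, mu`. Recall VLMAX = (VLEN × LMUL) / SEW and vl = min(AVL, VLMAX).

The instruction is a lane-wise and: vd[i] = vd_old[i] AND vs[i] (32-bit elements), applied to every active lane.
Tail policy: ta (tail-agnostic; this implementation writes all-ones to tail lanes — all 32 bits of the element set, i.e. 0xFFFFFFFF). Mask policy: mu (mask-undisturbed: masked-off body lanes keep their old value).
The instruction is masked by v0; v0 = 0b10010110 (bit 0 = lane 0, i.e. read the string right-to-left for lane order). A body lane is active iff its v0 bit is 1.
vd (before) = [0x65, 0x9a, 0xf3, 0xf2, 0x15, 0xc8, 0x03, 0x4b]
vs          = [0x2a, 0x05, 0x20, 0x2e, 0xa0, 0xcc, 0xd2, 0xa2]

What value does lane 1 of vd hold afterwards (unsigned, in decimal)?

vd[1] = 0

lanes per group: 128·2/32 = 8
AVL=7 ≤ VLMAX=8, so vl = 7
lane  0: mask-off/keep ⇒ 0x65
lane  1: and(0x9a,0x05) ⇒ 0x00
lane  2: and(0xf3,0x20) ⇒ 0x20
lane  3: mask-off/keep ⇒ 0xf2
lane  4: and(0x15,0xa0) ⇒ 0x00
lane  5: mask-off/keep ⇒ 0xc8
lane  6: mask-off/keep ⇒ 0x03
lane  7: tail/ones ⇒ 0xffffffff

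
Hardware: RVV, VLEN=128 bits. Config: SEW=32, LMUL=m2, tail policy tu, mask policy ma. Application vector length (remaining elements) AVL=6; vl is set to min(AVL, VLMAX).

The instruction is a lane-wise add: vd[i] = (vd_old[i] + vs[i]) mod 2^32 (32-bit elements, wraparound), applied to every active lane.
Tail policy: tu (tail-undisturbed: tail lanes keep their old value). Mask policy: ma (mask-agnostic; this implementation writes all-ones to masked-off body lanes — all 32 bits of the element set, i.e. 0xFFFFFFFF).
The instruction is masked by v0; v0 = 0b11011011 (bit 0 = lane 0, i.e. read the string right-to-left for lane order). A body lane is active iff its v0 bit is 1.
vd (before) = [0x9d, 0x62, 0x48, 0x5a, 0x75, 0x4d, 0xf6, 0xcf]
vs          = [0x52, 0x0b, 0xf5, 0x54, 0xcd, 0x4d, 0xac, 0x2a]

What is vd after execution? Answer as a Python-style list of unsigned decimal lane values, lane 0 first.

lanes per group: 128·2/32 = 8
vl ← min(6, 8) = 6
[0] add(0x9d,0x52) = 0xef
[1] add(0x62,0x0b) = 0x6d
[2] mask-off/ones = 0xffffffff
[3] add(0x5a,0x54) = 0xae
[4] add(0x75,0xcd) = 0x142
[5] mask-off/ones = 0xffffffff
[6] tail/keep = 0xf6
[7] tail/keep = 0xcf

vd = [239, 109, 4294967295, 174, 322, 4294967295, 246, 207]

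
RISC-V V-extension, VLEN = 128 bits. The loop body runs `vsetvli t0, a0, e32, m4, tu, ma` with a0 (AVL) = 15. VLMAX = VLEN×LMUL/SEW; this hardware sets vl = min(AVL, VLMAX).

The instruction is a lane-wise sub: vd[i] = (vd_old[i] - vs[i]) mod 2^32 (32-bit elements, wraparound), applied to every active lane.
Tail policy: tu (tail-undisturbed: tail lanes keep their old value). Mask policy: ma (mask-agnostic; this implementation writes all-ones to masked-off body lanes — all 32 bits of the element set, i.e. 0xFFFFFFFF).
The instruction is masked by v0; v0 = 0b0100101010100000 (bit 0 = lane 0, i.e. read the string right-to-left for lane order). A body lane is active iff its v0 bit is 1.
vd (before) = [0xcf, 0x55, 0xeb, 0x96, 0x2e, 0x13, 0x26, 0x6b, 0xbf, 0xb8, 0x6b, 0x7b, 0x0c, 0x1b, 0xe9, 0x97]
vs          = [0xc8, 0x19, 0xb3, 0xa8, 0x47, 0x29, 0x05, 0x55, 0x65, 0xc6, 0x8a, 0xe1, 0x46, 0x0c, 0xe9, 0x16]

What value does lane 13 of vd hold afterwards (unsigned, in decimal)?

VLMAX = VLEN×LMUL/SEW = 128×4/32 = 16
vl = min(AVL, VLMAX) = min(15, 16) = 15
  i=0: mask-off/ones → 4294967295
  i=1: mask-off/ones → 4294967295
  i=2: mask-off/ones → 4294967295
  i=3: mask-off/ones → 4294967295
  i=4: mask-off/ones → 4294967295
  i=5: sub(0x13,0x29) → 4294967274
  i=6: mask-off/ones → 4294967295
  i=7: sub(0x6b,0x55) → 22
  i=8: mask-off/ones → 4294967295
  i=9: sub(0xb8,0xc6) → 4294967282
  i=10: mask-off/ones → 4294967295
  i=11: sub(0x7b,0xe1) → 4294967194
  i=12: mask-off/ones → 4294967295
  i=13: mask-off/ones → 4294967295
  i=14: sub(0xe9,0xe9) → 0
  i=15: tail/keep → 151

vd[13] = 4294967295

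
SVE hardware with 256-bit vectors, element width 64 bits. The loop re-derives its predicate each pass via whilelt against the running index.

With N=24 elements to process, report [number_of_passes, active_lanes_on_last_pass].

[iterations, last_vl] = [6, 4]

register lanes = 256/64 = 4
iterations = ceil(24/4) = 6; final-pass vl = 4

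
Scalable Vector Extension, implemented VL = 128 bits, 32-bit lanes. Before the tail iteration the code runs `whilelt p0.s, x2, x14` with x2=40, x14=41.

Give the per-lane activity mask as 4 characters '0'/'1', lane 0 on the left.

register lanes = 128/32 = 4
p0[j] = (40+j < 41); true for j=0..0 → 1 lanes set
bits (lane 0 leftmost): 1000

predicate = 1000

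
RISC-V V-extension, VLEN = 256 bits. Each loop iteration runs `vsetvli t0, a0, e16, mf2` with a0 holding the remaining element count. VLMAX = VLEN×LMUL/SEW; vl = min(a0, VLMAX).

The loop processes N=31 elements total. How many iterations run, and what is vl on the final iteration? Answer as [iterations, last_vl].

[iterations, last_vl] = [4, 7]

lanes per group: 256·1/2/16 = 8
31 elements at 8/iter → 4 passes, remainder 7 on the last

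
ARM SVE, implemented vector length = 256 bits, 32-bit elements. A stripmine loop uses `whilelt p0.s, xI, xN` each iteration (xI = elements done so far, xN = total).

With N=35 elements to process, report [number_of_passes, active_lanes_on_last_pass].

register lanes = 256/32 = 8
iterations = ceil(35/8) = 5; final-pass vl = 3

[iterations, last_vl] = [5, 3]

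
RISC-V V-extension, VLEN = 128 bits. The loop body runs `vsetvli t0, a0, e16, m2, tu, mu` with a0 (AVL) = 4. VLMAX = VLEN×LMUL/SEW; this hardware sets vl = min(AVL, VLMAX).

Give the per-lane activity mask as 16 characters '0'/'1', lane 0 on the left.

VLMAX = (128 × 2) / 16 = 16 lanes
AVL=4 ≤ VLMAX=16, so vl = 4
bits (lane 0 leftmost): 1111000000000000

predicate = 1111000000000000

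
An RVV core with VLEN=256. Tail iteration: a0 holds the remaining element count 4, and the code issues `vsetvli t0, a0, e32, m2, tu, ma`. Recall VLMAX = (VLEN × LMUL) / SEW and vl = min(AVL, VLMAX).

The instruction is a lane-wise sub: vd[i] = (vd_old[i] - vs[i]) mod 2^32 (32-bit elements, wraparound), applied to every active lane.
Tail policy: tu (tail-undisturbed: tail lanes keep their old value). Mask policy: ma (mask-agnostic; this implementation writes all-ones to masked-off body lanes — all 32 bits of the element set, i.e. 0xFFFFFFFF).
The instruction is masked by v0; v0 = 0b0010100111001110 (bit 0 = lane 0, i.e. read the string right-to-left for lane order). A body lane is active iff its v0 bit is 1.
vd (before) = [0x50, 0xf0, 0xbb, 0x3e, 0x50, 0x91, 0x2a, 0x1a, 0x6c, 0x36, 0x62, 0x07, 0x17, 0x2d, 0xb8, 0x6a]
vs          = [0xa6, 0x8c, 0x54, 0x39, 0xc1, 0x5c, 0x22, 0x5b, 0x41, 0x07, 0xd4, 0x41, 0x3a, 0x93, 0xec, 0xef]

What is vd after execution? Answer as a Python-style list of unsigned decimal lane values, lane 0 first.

VLMAX = (256 × 2) / 32 = 16 lanes
vl = min(AVL, VLMAX) = min(4, 16) = 4
  i=0: mask-off/ones → 4294967295
  i=1: sub(0xf0,0x8c) → 100
  i=2: sub(0xbb,0x54) → 103
  i=3: sub(0x3e,0x39) → 5
  i=4: tail/keep → 80
  i=5: tail/keep → 145
  i=6: tail/keep → 42
  i=7: tail/keep → 26
  i=8: tail/keep → 108
  i=9: tail/keep → 54
  i=10: tail/keep → 98
  i=11: tail/keep → 7
  i=12: tail/keep → 23
  i=13: tail/keep → 45
  i=14: tail/keep → 184
  i=15: tail/keep → 106

vd = [4294967295, 100, 103, 5, 80, 145, 42, 26, 108, 54, 98, 7, 23, 45, 184, 106]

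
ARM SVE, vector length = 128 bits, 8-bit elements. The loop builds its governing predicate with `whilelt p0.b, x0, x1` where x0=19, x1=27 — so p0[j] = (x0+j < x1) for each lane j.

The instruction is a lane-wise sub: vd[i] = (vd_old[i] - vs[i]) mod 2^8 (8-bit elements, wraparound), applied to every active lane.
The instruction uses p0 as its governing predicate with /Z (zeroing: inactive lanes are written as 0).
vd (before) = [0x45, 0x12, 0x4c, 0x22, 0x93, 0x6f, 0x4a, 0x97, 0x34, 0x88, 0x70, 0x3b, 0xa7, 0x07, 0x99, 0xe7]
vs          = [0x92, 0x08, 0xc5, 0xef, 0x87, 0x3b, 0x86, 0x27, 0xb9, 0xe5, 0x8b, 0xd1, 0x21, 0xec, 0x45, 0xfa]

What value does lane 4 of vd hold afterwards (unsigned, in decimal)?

128-bit reg / 8-bit elem → 16 lanes
p0[j] = (19+j < 27); true for j=0..7 → 8 lanes set
  i=0: sub(0x45,0x92) → 179
  i=1: sub(0x12,0x08) → 10
  i=2: sub(0x4c,0xc5) → 135
  i=3: sub(0x22,0xef) → 51
  i=4: sub(0x93,0x87) → 12
  i=5: sub(0x6f,0x3b) → 52
  i=6: sub(0x4a,0x86) → 196
  i=7: sub(0x97,0x27) → 112
  i=8: tail/zero → 0
  i=9: tail/zero → 0
  i=10: tail/zero → 0
  i=11: tail/zero → 0
  i=12: tail/zero → 0
  i=13: tail/zero → 0
  i=14: tail/zero → 0
  i=15: tail/zero → 0

vd[4] = 12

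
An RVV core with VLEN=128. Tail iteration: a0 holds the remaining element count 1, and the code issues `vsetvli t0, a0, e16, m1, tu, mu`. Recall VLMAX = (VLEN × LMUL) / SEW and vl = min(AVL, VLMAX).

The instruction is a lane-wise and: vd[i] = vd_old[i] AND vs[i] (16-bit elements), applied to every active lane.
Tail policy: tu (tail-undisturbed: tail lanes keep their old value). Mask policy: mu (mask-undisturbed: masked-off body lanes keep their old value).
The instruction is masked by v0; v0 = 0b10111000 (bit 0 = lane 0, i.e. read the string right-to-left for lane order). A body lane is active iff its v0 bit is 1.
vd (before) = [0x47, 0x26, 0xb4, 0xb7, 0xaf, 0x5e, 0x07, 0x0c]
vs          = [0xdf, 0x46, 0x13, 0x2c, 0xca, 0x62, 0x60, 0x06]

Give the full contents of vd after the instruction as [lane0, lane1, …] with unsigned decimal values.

vd = [71, 38, 180, 183, 175, 94, 7, 12]

lanes per group: 128·1/16 = 8
AVL=1 ≤ VLMAX=8, so vl = 1
[0] mask-off/keep = 0x47
[1] tail/keep = 0x26
[2] tail/keep = 0xb4
[3] tail/keep = 0xb7
[4] tail/keep = 0xaf
[5] tail/keep = 0x5e
[6] tail/keep = 0x07
[7] tail/keep = 0x0c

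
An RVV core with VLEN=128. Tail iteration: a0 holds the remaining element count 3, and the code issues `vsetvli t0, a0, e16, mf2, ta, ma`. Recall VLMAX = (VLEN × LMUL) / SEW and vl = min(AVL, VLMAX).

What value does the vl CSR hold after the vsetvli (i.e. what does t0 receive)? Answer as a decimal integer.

VLMAX = VLEN×LMUL/SEW = 128×1/2/16 = 4
vl ← min(3, 4) = 3

vl = 3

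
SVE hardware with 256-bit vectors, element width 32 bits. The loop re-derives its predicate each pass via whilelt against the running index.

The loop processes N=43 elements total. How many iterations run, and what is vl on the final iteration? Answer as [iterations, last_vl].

[iterations, last_vl] = [6, 3]

256-bit reg / 32-bit elem → 8 lanes
iterations = ceil(43/8) = 6; final-pass vl = 3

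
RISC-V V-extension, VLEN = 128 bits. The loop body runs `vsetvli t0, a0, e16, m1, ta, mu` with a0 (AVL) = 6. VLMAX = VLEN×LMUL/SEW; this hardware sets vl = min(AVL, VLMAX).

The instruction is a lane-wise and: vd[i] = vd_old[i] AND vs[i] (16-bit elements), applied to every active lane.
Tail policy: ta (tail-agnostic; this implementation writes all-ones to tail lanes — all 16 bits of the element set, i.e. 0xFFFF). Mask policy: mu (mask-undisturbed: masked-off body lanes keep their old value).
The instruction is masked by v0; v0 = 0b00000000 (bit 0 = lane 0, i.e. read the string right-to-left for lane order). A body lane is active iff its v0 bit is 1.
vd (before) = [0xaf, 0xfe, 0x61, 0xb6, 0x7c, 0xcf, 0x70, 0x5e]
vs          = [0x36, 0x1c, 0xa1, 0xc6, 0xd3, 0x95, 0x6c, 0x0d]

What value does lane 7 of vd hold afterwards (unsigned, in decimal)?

vd[7] = 65535

lanes per group: 128·1/16 = 8
vl ← min(6, 8) = 6
vd[0] mask-off/keep -> 0xaf
vd[1] mask-off/keep -> 0xfe
vd[2] mask-off/keep -> 0x61
vd[3] mask-off/keep -> 0xb6
vd[4] mask-off/keep -> 0x7c
vd[5] mask-off/keep -> 0xcf
vd[6] tail/ones -> 0xffff
vd[7] tail/ones -> 0xffff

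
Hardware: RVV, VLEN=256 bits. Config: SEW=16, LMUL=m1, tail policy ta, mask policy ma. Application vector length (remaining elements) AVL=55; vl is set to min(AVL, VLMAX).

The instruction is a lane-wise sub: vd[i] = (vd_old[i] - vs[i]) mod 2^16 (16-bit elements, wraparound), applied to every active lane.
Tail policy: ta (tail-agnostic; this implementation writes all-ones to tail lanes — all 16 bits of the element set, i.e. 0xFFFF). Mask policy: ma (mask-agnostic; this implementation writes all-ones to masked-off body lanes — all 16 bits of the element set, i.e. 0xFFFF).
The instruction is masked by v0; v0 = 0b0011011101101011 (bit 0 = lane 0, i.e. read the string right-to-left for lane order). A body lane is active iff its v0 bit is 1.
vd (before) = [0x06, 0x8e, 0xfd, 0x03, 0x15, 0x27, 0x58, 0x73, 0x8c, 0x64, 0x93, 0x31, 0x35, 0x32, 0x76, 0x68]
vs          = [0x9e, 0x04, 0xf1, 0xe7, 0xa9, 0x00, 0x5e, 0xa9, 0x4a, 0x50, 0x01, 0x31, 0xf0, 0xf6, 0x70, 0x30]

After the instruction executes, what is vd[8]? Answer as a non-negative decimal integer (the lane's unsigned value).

lanes per group: 256·1/16 = 16
AVL=55 > VLMAX=16, so vl = 16
  i=0: sub(0x06,0x9e) → 65384
  i=1: sub(0x8e,0x04) → 138
  i=2: mask-off/ones → 65535
  i=3: sub(0x03,0xe7) → 65308
  i=4: mask-off/ones → 65535
  i=5: sub(0x27,0x00) → 39
  i=6: sub(0x58,0x5e) → 65530
  i=7: mask-off/ones → 65535
  i=8: sub(0x8c,0x4a) → 66
  i=9: sub(0x64,0x50) → 20
  i=10: sub(0x93,0x01) → 146
  i=11: mask-off/ones → 65535
  i=12: sub(0x35,0xf0) → 65349
  i=13: sub(0x32,0xf6) → 65340
  i=14: mask-off/ones → 65535
  i=15: mask-off/ones → 65535

vd[8] = 66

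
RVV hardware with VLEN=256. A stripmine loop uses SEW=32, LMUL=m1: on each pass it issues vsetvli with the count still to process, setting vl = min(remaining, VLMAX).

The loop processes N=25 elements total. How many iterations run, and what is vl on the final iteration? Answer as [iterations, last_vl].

VLMAX = (256 × 1) / 32 = 8 lanes
N=25: ⌈25/8⌉ = 4 iters; last vl = 25 − 3×8 = 1

[iterations, last_vl] = [4, 1]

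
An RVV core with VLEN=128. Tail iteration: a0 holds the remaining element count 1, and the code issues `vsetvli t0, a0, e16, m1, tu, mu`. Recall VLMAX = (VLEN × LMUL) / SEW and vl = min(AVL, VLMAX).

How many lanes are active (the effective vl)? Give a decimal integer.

VLMAX = (128 × 1) / 16 = 8 lanes
vl ← min(1, 8) = 1

vl = 1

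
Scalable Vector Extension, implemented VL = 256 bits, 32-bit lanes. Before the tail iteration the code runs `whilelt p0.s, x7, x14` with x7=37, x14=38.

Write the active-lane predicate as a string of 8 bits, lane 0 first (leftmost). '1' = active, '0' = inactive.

register lanes = 256/32 = 8
active while 37+j < 38, i.e. j ∈ [0,1) capped at 8 ⇒ 1
bits (lane 0 leftmost): 10000000

predicate = 10000000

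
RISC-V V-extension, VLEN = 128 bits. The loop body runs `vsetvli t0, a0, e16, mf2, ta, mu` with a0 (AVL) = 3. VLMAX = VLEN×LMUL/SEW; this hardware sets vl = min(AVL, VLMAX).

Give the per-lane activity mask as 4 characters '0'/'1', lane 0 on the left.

lanes per group: 128·1/2/16 = 4
vl ← min(3, 4) = 3
bits (lane 0 leftmost): 1110

predicate = 1110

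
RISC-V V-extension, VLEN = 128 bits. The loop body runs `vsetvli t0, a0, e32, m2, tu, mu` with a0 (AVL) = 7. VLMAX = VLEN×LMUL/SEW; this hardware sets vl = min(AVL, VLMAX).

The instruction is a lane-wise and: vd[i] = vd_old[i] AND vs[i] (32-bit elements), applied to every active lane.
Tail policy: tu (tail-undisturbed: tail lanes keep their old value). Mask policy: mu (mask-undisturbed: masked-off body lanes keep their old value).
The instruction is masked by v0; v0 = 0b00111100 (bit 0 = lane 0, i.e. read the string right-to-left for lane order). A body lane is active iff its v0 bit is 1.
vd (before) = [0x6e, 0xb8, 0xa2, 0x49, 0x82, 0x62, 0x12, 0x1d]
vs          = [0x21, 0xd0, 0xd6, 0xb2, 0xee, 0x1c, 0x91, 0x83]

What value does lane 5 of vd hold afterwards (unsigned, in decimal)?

vd[5] = 0

VLMAX = VLEN×LMUL/SEW = 128×2/32 = 8
AVL=7 ≤ VLMAX=8, so vl = 7
  i=0: mask-off/keep → 110
  i=1: mask-off/keep → 184
  i=2: and(0xa2,0xd6) → 130
  i=3: and(0x49,0xb2) → 0
  i=4: and(0x82,0xee) → 130
  i=5: and(0x62,0x1c) → 0
  i=6: mask-off/keep → 18
  i=7: tail/keep → 29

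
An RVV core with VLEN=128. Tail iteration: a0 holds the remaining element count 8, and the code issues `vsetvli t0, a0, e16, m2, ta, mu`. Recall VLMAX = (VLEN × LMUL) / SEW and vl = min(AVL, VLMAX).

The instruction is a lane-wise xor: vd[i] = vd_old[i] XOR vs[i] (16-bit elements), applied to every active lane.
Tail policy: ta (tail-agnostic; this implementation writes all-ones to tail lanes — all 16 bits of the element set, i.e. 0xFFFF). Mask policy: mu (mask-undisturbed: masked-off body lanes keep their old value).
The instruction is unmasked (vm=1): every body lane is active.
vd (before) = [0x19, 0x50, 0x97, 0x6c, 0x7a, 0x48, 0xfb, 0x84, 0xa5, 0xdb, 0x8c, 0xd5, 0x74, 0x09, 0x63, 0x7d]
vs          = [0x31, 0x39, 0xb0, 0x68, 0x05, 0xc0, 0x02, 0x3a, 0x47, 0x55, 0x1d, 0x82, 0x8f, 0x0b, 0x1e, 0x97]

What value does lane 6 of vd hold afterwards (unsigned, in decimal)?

lanes per group: 128·2/16 = 16
AVL=8 ≤ VLMAX=16, so vl = 8
  i=0: xor(0x19,0x31) → 40
  i=1: xor(0x50,0x39) → 105
  i=2: xor(0x97,0xb0) → 39
  i=3: xor(0x6c,0x68) → 4
  i=4: xor(0x7a,0x05) → 127
  i=5: xor(0x48,0xc0) → 136
  i=6: xor(0xfb,0x02) → 249
  i=7: xor(0x84,0x3a) → 190
  i=8: tail/ones → 65535
  i=9: tail/ones → 65535
  i=10: tail/ones → 65535
  i=11: tail/ones → 65535
  i=12: tail/ones → 65535
  i=13: tail/ones → 65535
  i=14: tail/ones → 65535
  i=15: tail/ones → 65535

vd[6] = 249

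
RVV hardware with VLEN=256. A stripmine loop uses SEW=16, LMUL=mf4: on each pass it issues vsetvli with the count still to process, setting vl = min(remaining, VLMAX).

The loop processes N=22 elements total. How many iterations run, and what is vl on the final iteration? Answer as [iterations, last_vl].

[iterations, last_vl] = [6, 2]

VLMAX = (256 × 1/4) / 16 = 4 lanes
iterations = ceil(22/4) = 6; final-pass vl = 2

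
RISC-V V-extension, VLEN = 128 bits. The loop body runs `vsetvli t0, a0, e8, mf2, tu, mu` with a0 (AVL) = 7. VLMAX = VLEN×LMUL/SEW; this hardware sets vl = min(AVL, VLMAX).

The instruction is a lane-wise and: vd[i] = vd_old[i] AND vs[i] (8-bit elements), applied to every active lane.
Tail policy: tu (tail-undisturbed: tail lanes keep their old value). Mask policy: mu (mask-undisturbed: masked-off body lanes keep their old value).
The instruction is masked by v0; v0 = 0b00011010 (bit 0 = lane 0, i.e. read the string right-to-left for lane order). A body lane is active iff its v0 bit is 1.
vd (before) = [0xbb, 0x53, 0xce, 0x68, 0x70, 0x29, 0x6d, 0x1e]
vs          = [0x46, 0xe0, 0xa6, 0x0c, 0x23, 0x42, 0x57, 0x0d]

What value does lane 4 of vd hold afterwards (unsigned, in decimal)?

VLMAX = VLEN×LMUL/SEW = 128×1/2/8 = 8
vl ← min(7, 8) = 7
lane  0: mask-off/keep ⇒ 0xbb
lane  1: and(0x53,0xe0) ⇒ 0x40
lane  2: mask-off/keep ⇒ 0xce
lane  3: and(0x68,0x0c) ⇒ 0x08
lane  4: and(0x70,0x23) ⇒ 0x20
lane  5: mask-off/keep ⇒ 0x29
lane  6: mask-off/keep ⇒ 0x6d
lane  7: tail/keep ⇒ 0x1e

vd[4] = 32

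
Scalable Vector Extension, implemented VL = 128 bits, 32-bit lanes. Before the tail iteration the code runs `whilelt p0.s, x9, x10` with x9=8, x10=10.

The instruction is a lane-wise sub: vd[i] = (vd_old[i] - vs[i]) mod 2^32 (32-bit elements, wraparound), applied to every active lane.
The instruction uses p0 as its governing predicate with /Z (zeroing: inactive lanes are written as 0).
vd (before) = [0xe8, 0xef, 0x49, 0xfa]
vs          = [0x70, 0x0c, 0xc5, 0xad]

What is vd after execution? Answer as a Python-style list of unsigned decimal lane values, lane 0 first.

register lanes = 128/32 = 4
p0[j] = (8+j < 10); true for j=0..1 → 2 lanes set
  i=0: sub(0xe8,0x70) → 120
  i=1: sub(0xef,0x0c) → 227
  i=2: tail/zero → 0
  i=3: tail/zero → 0

vd = [120, 227, 0, 0]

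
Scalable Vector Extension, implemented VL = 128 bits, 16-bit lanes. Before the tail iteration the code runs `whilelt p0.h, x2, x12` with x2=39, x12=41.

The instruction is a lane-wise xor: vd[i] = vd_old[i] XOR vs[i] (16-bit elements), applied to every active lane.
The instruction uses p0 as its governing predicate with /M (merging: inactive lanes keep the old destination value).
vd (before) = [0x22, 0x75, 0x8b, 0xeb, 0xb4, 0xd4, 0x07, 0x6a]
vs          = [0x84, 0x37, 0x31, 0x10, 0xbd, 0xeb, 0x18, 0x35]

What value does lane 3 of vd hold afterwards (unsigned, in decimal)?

register lanes = 128/16 = 8
active while 39+j < 41, i.e. j ∈ [0,2) capped at 8 ⇒ 2
lane  0: xor(0x22,0x84) ⇒ 0xa6
lane  1: xor(0x75,0x37) ⇒ 0x42
lane  2: tail/keep ⇒ 0x8b
lane  3: tail/keep ⇒ 0xeb
lane  4: tail/keep ⇒ 0xb4
lane  5: tail/keep ⇒ 0xd4
lane  6: tail/keep ⇒ 0x07
lane  7: tail/keep ⇒ 0x6a

vd[3] = 235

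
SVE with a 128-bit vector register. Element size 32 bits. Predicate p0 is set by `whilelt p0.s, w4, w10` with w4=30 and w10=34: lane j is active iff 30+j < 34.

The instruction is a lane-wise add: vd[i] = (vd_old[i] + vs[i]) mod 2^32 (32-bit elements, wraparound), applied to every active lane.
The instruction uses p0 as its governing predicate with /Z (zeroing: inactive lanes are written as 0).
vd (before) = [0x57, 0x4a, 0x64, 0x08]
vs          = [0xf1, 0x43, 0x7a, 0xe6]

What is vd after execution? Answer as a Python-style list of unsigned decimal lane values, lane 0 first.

register lanes = 128/32 = 4
active while 30+j < 34, i.e. j ∈ [0,4) capped at 4 ⇒ 4
[0] add(0x57,0xf1) = 0x148
[1] add(0x4a,0x43) = 0x8d
[2] add(0x64,0x7a) = 0xde
[3] add(0x08,0xe6) = 0xee

vd = [328, 141, 222, 238]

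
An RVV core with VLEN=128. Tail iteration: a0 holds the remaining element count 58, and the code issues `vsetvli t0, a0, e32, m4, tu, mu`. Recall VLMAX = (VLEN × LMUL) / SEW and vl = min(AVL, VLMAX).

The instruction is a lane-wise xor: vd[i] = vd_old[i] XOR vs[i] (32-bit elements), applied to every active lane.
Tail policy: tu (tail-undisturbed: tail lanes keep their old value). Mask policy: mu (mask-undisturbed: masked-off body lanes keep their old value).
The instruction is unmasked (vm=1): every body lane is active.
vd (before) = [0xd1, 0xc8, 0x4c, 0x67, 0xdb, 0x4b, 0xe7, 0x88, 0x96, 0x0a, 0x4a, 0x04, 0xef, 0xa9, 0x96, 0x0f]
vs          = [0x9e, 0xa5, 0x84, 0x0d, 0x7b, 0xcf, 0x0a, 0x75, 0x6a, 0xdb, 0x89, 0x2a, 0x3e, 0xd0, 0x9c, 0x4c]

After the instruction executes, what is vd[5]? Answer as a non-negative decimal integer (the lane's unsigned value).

lanes per group: 128·4/32 = 16
AVL=58 > VLMAX=16, so vl = 16
lane  0: xor(0xd1,0x9e) ⇒ 0x4f
lane  1: xor(0xc8,0xa5) ⇒ 0x6d
lane  2: xor(0x4c,0x84) ⇒ 0xc8
lane  3: xor(0x67,0x0d) ⇒ 0x6a
lane  4: xor(0xdb,0x7b) ⇒ 0xa0
lane  5: xor(0x4b,0xcf) ⇒ 0x84
lane  6: xor(0xe7,0x0a) ⇒ 0xed
lane  7: xor(0x88,0x75) ⇒ 0xfd
lane  8: xor(0x96,0x6a) ⇒ 0xfc
lane  9: xor(0x0a,0xdb) ⇒ 0xd1
lane 10: xor(0x4a,0x89) ⇒ 0xc3
lane 11: xor(0x04,0x2a) ⇒ 0x2e
lane 12: xor(0xef,0x3e) ⇒ 0xd1
lane 13: xor(0xa9,0xd0) ⇒ 0x79
lane 14: xor(0x96,0x9c) ⇒ 0x0a
lane 15: xor(0x0f,0x4c) ⇒ 0x43

vd[5] = 132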